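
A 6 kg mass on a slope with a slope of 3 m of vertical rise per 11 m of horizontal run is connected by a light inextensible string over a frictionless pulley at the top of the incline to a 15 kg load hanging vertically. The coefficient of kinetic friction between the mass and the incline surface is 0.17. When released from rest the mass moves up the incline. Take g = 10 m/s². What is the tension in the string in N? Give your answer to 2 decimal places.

For the mass on the incline: the weight component along the slope is m₁g sin 15.26° = 6 × 10 × 0.2631 = 15.786 N and the normal force is N = m₁g cos 15.26° = 57.886 N.
Kinetic friction opposes the mass's motion up the incline: f = μN = 0.17 × 57.886 = 9.841 N acting down the slope.
Newton's second law for the mass (up-slope positive): T − 15.786 − 9.841 = 6 a. For the hanging load (downward positive): 15 × 10 − T = 15 a.
Adding the two equations eliminates T: 124.373 = 21 a, so a = 5.9225 m/s².
Then from the hanging load's equation, T = 15 × (10 − 5.9225) = 61.162 N.

61.16 N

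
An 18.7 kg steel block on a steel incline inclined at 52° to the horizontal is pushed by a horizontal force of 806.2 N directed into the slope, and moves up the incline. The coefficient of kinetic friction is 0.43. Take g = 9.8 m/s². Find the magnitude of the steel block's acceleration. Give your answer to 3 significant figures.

The horizontal push has components F cos 52° = 806.2 × 0.6157 = 496.377 N up the incline and F sin 52° = 806.2 × 0.7880 = 635.286 N pressing into the surface.
The normal force is therefore N = mg cos 52° + F sin 52° = 112.833 + 635.286 = 748.119 N, and kinetic friction down the slope is μN = 0.43 × 748.119 = 321.691 N.
Along the incline: F cos 52° − mg sin 52° − μN = ma, so 496.377 − 144.409 − 321.691 = 18.7 a, giving a = 1.6191 m/s².

1.62 m/s²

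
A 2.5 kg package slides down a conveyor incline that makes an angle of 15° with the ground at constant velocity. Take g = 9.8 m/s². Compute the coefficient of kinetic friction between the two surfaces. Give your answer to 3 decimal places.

0.268

At constant velocity the net force along the incline is zero: mg sin 15° = μ mg cos 15°.
So μ = tan 15° = 0.2588 / 0.9659 = 0.2679.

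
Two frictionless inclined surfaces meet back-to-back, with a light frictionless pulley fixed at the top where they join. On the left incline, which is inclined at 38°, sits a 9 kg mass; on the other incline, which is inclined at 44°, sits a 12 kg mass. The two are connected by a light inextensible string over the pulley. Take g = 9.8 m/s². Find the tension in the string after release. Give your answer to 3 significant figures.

Resolve each weight along its own incline: the 9 kg mass has component 9 × 9.8 × sin 38° = 54.301 N down its slope, and the 12 kg mass has 12 × 9.8 × sin 44° = 81.692 N down its slope.
The 12 kg side's 81.692 N exceeds the other side's 54.301 N, so that mass slides down and the 9 kg mass slides up. Taking that direction as positive, Newton's second law for the whole system gives 81.692 − 54.301 = (9 + 12) a, so a = 27.391 / 21 = 1.3043 m/s².
For the 9 kg mass (up-slope positive): T − 54.301 = 9 × 1.3043, so T = 66.040 N.

66.0 N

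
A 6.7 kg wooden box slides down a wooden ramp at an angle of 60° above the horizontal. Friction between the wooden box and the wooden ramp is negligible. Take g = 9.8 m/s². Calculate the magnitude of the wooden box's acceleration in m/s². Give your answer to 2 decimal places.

Resolving the weight along the incline: the component pulling the wooden box down the slope is mg sin 60° = 6.7 × 9.8 × 0.8660 = 56.862 N, and the normal force is N = mg cos 60° = 6.7 × 9.8 × 0.5000 = 32.830 N.
With no friction the net force along the incline is 56.862 N, so a = g sin 60° = 56.862 / 6.7 = 8.4869 m/s².

8.49 m/s²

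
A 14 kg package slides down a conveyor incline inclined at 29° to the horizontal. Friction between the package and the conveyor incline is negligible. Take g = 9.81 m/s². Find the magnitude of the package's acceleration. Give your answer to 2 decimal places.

Resolving the weight along the incline: the component pulling the package down the slope is mg sin 29° = 14 × 9.81 × 0.4848 = 66.582 N, and the normal force is N = mg cos 29° = 14 × 9.81 × 0.8746 = 120.118 N.
With no friction the net force along the incline is 66.582 N, so a = g sin 29° = 66.582 / 14 = 4.7559 m/s².

4.76 m/s²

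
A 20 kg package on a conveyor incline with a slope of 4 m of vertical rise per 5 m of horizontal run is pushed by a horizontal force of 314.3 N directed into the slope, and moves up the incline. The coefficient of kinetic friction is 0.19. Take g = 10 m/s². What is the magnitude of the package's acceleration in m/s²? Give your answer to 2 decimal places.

2.68 m/s²

The horizontal push has components F cos 38.66° = 314.3 × 0.7809 = 245.437 N up the incline and F sin 38.66° = 314.3 × 0.6247 = 196.343 N pressing into the surface.
The normal force is therefore N = mg cos 38.66° + F sin 38.66° = 156.180 + 196.343 = 352.523 N, and kinetic friction down the slope is μN = 0.19 × 352.523 = 66.979 N.
Along the incline: F cos 38.66° − mg sin 38.66° − μN = ma, so 245.437 − 124.940 − 66.979 = 20 a, giving a = 2.6759 m/s².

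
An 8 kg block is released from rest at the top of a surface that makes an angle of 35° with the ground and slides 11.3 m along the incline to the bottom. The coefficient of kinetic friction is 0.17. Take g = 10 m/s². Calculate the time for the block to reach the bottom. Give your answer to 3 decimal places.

The weight component along the incline is mg sin 35° = 45.886 N and the normal force is N = mg cos 35° = 65.532 N.
Friction up the slope is f = μN = 0.17 × 65.532 = 11.140 N, so the net downslope force is 45.886 − 11.140 = 34.746 N and a = 34.746 / 8 = 4.3433 m/s².
Starting from rest, L = ½at², so t = √(2L/a) = √(2 × 11.3 / 4.3433) = 2.2811 s.

2.281 s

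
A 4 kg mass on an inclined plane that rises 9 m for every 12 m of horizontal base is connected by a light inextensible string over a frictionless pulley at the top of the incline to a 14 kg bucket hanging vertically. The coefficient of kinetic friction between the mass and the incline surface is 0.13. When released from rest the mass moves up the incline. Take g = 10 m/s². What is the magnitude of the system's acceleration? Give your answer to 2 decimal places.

6.21 m/s²

For the mass on the incline: the weight component along the slope is m₁g sin 36.87° = 4 × 10 × 0.6000 = 24.000 N and the normal force is N = m₁g cos 36.87° = 32.000 N.
Kinetic friction opposes the mass's motion up the incline: f = μN = 0.13 × 32.000 = 4.160 N acting down the slope.
Newton's second law for the mass (up-slope positive): T − 24.000 − 4.160 = 4 a. For the hanging bucket (downward positive): 14 × 10 − T = 14 a.
Adding the two equations eliminates T: 111.840 = 18 a, so a = 6.2133 m/s².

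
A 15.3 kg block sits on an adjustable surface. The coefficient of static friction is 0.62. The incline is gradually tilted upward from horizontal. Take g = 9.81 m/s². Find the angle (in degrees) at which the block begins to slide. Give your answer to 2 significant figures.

At the threshold of sliding, static friction is at its maximum μ_s N and exactly balances the weight component along the incline: mg sin θ = μ_s mg cos θ.
Hence tan θ = μ_s = 0.62, so θ = arctan(0.62) = 31.7989°.

32°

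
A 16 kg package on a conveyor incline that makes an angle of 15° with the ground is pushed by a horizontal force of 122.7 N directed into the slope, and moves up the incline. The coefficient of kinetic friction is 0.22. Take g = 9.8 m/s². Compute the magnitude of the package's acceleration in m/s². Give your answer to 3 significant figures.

The horizontal push has components F cos 15° = 122.7 × 0.9659 = 118.516 N up the incline and F sin 15° = 122.7 × 0.2588 = 31.755 N pressing into the surface.
The normal force is therefore N = mg cos 15° + F sin 15° = 151.453 + 31.755 = 183.208 N, and kinetic friction down the slope is μN = 0.22 × 183.208 = 40.306 N.
Along the incline: F cos 15° − mg sin 15° − μN = ma, so 118.516 − 40.580 − 40.306 = 16 a, giving a = 2.3519 m/s².

2.35 m/s²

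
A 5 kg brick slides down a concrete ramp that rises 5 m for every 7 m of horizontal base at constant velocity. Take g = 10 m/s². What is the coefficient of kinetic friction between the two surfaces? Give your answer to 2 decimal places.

0.71

At constant velocity the net force along the incline is zero: mg sin 35.54° = μ mg cos 35.54°.
So μ = tan 35.54° = 0.5812 / 0.8137 = 0.7143.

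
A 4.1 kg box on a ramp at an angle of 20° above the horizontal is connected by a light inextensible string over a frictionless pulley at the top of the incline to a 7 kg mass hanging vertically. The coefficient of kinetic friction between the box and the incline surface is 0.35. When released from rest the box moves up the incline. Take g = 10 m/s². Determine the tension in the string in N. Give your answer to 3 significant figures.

For the box on the incline: the weight component along the slope is m₁g sin 20° = 4.1 × 10 × 0.3420 = 14.022 N and the normal force is N = m₁g cos 20° = 38.527 N.
Kinetic friction opposes the box's motion up the incline: f = μN = 0.35 × 38.527 = 13.484 N acting down the slope.
Newton's second law for the box (up-slope positive): T − 14.022 − 13.484 = 4.1 a. For the hanging mass (downward positive): 7 × 10 − T = 7 a.
Adding the two equations eliminates T: 42.494 = 11.1 a, so a = 3.8283 m/s².
Then from the hanging mass's equation, T = 7 × (10 − 3.8283) = 43.202 N.

43.2 N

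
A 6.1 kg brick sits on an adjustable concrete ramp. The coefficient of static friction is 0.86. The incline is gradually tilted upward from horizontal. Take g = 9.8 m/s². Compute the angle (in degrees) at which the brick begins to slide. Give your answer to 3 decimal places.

At the threshold of sliding, static friction is at its maximum μ_s N and exactly balances the weight component along the incline: mg sin θ = μ_s mg cos θ.
Hence tan θ = μ_s = 0.86, so θ = arctan(0.86) = 40.6955°.

40.696°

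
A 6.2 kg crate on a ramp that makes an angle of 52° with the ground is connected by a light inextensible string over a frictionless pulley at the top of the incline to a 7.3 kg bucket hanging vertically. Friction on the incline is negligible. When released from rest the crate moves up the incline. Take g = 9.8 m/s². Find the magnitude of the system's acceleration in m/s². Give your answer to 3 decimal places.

For the crate on the incline: the weight component along the slope is m₁g sin 52° = 6.2 × 9.8 × 0.7880 = 47.879 N and the normal force is N = m₁g cos 52° = 37.408 N.
Newton's second law for the crate (up-slope positive): T − 47.879 = 6.2 a. For the hanging bucket (downward positive): 7.3 × 9.8 − T = 7.3 a.
Adding the two equations eliminates T: 23.661 = 13.5 a, so a = 1.7527 m/s².

1.753 m/s²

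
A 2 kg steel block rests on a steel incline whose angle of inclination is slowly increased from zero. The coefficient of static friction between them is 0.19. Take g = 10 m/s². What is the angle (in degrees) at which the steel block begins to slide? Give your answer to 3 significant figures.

10.8°

At the threshold of sliding, static friction is at its maximum μ_s N and exactly balances the weight component along the incline: mg sin θ = μ_s mg cos θ.
Hence tan θ = μ_s = 0.19, so θ = arctan(0.19) = 10.7580°.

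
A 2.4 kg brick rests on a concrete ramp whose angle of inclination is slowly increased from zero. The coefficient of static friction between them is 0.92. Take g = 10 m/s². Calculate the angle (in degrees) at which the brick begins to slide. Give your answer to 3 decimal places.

42.614°

At the threshold of sliding, static friction is at its maximum μ_s N and exactly balances the weight component along the incline: mg sin θ = μ_s mg cos θ.
Hence tan θ = μ_s = 0.92, so θ = arctan(0.92) = 42.6141°.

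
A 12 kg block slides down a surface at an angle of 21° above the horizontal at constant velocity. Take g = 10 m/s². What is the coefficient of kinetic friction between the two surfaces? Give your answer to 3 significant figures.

0.384

At constant velocity the net force along the incline is zero: mg sin 21° = μ mg cos 21°.
So μ = tan 21° = 0.3584 / 0.9336 = 0.3839.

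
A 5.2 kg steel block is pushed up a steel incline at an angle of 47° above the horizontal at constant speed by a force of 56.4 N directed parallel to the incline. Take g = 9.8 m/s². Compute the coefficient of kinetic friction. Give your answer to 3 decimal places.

0.550

At constant speed ΣF = 0 along the incline. The applied 56.4 N acts up the slope; the weight component mg sin 47° = 37.270 N and kinetic friction μN both act down the slope.
So 56.4 = 37.270 + μ × 34.755, giving μ = (56.4 − 37.270) / 34.755 = 0.5504.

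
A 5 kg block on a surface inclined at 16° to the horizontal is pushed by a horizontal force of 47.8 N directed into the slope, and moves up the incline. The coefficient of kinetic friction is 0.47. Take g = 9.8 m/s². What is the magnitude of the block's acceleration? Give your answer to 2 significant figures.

The horizontal push has components F cos 16° = 47.8 × 0.9613 = 45.950 N up the incline and F sin 16° = 47.8 × 0.2756 = 13.174 N pressing into the surface.
The normal force is therefore N = mg cos 16° + F sin 16° = 47.104 + 13.174 = 60.278 N, and kinetic friction down the slope is μN = 0.47 × 60.278 = 28.331 N.
Along the incline: F cos 16° − mg sin 16° − μN = ma, so 45.950 − 13.504 − 28.331 = 5 a, giving a = 0.8230 m/s².

0.82 m/s²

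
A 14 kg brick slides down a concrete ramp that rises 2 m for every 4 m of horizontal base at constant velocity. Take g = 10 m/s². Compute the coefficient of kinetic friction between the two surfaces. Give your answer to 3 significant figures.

0.500

At constant velocity the net force along the incline is zero: mg sin 26.57° = μ mg cos 26.57°.
So μ = tan 26.57° = 0.4472 / 0.8944 = 0.5000.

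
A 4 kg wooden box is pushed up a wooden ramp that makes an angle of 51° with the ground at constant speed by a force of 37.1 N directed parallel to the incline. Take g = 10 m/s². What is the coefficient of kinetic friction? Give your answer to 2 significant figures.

0.24

At constant speed ΣF = 0 along the incline. The applied 37.1 N acts up the slope; the weight component mg sin 51° = 31.086 N and kinetic friction μN both act down the slope.
So 37.1 = 31.086 + μ × 25.173, giving μ = (37.1 − 31.086) / 25.173 = 0.2389.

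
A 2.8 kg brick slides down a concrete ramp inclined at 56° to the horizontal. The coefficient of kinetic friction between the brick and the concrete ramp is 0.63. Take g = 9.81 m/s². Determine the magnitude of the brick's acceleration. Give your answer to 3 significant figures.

4.68 m/s²

Resolving the weight along the incline: the component pulling the brick down the slope is mg sin 56° = 2.8 × 9.81 × 0.8290 = 22.771 N, and the normal force is N = mg cos 56° = 2.8 × 9.81 × 0.5592 = 15.360 N.
Kinetic friction acts up the slope with magnitude f = μN = 0.63 × 15.360 = 9.677 N.
Net force along the incline is 22.771 − 9.677 = 13.094 N, so a = 13.094 / 2.8 = 4.6764 m/s².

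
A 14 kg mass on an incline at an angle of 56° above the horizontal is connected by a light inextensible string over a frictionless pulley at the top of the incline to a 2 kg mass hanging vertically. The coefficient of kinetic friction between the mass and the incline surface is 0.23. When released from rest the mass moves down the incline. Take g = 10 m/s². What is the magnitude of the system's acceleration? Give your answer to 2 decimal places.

4.88 m/s²

For the mass on the incline: the weight component along the slope is m₁g sin 56° = 14 × 10 × 0.8290 = 116.060 N and the normal force is N = m₁g cos 56° = 78.287 N.
Kinetic friction opposes the mass's motion down the incline: f = μN = 0.23 × 78.287 = 18.006 N acting up the slope.
Newton's second law for the mass (down-slope positive): 116.060 − 18.006 − T = 14 a. For the hanging mass (upward positive): T − 2 × 10 = 2 a.
Adding the two equations eliminates T: 78.054 = 16 a, so a = 4.8784 m/s².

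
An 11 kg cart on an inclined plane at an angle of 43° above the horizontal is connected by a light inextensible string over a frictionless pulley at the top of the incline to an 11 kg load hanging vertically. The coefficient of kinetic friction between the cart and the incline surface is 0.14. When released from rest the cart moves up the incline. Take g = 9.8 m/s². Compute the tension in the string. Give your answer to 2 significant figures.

For the cart on the incline: the weight component along the slope is m₁g sin 43° = 11 × 9.8 × 0.6820 = 73.520 N and the normal force is N = m₁g cos 43° = 78.840 N.
Kinetic friction opposes the cart's motion up the incline: f = μN = 0.14 × 78.840 = 11.038 N acting down the slope.
Newton's second law for the cart (up-slope positive): T − 73.520 − 11.038 = 11 a. For the hanging load (downward positive): 11 × 9.8 − T = 11 a.
Adding the two equations eliminates T: 23.242 = 22 a, so a = 1.0565 m/s².
Then from the hanging load's equation, T = 11 × (9.8 − 1.0565) = 96.179 N.

96 N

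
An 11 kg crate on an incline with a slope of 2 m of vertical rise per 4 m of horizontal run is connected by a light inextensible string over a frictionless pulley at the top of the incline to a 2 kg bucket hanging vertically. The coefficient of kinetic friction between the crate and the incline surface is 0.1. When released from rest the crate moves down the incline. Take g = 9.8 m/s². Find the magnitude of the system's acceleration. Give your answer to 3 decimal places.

1.459 m/s²

For the crate on the incline: the weight component along the slope is m₁g sin 26.57° = 11 × 9.8 × 0.4472 = 48.208 N and the normal force is N = m₁g cos 26.57° = 96.419 N.
Kinetic friction opposes the crate's motion down the incline: f = μN = 0.1 × 96.419 = 9.642 N acting up the slope.
Newton's second law for the crate (down-slope positive): 48.208 − 9.642 − T = 11 a. For the hanging bucket (upward positive): T − 2 × 9.8 = 2 a.
Adding the two equations eliminates T: 18.966 = 13 a, so a = 1.4589 m/s².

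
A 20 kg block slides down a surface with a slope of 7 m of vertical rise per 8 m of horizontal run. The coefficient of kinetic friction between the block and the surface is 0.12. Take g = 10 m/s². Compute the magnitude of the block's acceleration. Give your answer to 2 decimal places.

Resolving the weight along the incline: the component pulling the block down the slope is mg sin 41.19° = 20 × 10 × 0.6585 = 131.700 N, and the normal force is N = mg cos 41.19° = 20 × 10 × 0.7526 = 150.520 N.
Kinetic friction acts up the slope with magnitude f = μN = 0.12 × 150.520 = 18.062 N.
Net force along the incline is 131.700 − 18.062 = 113.638 N, so a = 113.638 / 20 = 5.6819 m/s².

5.68 m/s²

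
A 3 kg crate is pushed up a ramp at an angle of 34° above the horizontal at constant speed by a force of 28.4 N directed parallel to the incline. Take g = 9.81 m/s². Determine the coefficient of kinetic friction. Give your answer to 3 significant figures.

0.489

At constant speed ΣF = 0 along the incline. The applied 28.4 N acts up the slope; the weight component mg sin 34° = 16.457 N and kinetic friction μN both act down the slope.
So 28.4 = 16.457 + μ × 24.399, giving μ = (28.4 − 16.457) / 24.399 = 0.4895.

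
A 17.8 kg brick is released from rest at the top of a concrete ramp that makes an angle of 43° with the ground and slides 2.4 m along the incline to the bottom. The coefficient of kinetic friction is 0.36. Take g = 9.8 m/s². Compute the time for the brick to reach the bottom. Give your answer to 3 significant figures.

The weight component along the incline is mg sin 43° = 118.968 N and the normal force is N = mg cos 43° = 127.577 N.
Friction up the slope is f = μN = 0.36 × 127.577 = 45.928 N, so the net downslope force is 118.968 − 45.928 = 73.040 N and a = 73.040 / 17.8 = 4.1034 m/s².
Starting from rest, L = ½at², so t = √(2L/a) = √(2 × 2.4 / 4.1034) = 1.0816 s.

1.08 s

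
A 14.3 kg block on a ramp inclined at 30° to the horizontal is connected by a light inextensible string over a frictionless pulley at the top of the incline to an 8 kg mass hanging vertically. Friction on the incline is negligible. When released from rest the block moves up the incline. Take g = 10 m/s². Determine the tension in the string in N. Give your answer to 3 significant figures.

77.0 N

For the block on the incline: the weight component along the slope is m₁g sin 30° = 14.3 × 10 × 0.5000 = 71.500 N and the normal force is N = m₁g cos 30° = 123.842 N.
Newton's second law for the block (up-slope positive): T − 71.500 = 14.3 a. For the hanging mass (downward positive): 8 × 10 − T = 8 a.
Adding the two equations eliminates T: 8.500 = 22.3 a, so a = 0.3812 m/s².
Then from the hanging mass's equation, T = 8 × (10 − 0.3812) = 76.950 N.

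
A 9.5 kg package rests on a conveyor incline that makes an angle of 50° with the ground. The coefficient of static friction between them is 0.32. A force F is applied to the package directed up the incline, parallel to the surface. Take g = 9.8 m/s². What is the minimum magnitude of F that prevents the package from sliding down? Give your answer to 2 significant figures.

The normal force is N = mg cos 50° = 59.844 N. With F at its minimum the package is on the verge of sliding down, so static friction is at its maximum μ_s N = 0.32 × 59.844 = 19.150 N and acts up the slope.
Equilibrium along the incline: F + μ_s N = mg sin 50°, so F = 71.319 − 19.150 = 52.169 N.

52 N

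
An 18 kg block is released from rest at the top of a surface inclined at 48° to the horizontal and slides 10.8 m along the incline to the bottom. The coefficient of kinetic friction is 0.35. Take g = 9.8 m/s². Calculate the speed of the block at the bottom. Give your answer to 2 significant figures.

10 m/s

The weight component along the incline is mg sin 48° = 131.091 N and the normal force is N = mg cos 48° = 118.035 N.
Friction up the slope is f = μN = 0.35 × 118.035 = 41.312 N, so the net downslope force is 131.091 − 41.312 = 89.779 N and a = 89.779 / 18 = 4.9877 m/s².
Starting from rest over a distance of 10.8 m, v² = 2aL = 2 × 4.9877 × 10.8 = 107.7343, so v = 10.3795 m/s.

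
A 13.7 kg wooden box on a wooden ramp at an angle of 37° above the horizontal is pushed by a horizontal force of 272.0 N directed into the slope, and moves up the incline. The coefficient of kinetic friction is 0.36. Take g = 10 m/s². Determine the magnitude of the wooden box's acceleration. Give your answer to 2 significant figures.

2.7 m/s²

The horizontal push has components F cos 37° = 272.0 × 0.7986 = 217.219 N up the incline and F sin 37° = 272.0 × 0.6018 = 163.690 N pressing into the surface.
The normal force is therefore N = mg cos 37° + F sin 37° = 109.408 + 163.690 = 273.098 N, and kinetic friction down the slope is μN = 0.36 × 273.098 = 98.315 N.
Along the incline: F cos 37° − mg sin 37° − μN = ma, so 217.219 − 82.447 − 98.315 = 13.7 a, giving a = 2.6611 m/s².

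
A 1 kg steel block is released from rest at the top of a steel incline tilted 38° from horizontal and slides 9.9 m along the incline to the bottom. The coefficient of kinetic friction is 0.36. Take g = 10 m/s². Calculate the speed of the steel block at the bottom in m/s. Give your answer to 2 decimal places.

The weight component along the incline is mg sin 38° = 6.157 N and the normal force is N = mg cos 38° = 7.880 N.
Friction up the slope is f = μN = 0.36 × 7.880 = 2.837 N, so the net downslope force is 6.157 − 2.837 = 3.320 N and a = 3.320 / 1 = 3.3200 m/s².
Starting from rest over a distance of 9.9 m, v² = 2aL = 2 × 3.3200 × 9.9 = 65.7360, so v = 8.1078 m/s.

8.11 m/s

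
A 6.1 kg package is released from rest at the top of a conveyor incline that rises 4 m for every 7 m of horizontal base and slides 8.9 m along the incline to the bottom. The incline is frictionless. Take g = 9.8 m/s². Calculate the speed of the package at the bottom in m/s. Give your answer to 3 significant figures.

9.30 m/s

The weight component along the incline is mg sin 29.74° = 29.659 N and the normal force is N = mg cos 29.74° = 51.904 N.
With no friction, a = g sin 29.74° = 4.8622 m/s².
Starting from rest over a distance of 8.9 m, v² = 2aL = 2 × 4.8622 × 8.9 = 86.5472, so v = 9.3031 m/s.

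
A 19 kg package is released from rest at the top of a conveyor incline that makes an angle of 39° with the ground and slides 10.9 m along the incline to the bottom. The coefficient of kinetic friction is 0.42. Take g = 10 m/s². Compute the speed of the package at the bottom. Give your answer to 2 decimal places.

8.13 m/s

The weight component along the incline is mg sin 39° = 119.571 N and the normal force is N = mg cos 39° = 147.658 N.
Friction up the slope is f = μN = 0.42 × 147.658 = 62.016 N, so the net downslope force is 119.571 − 62.016 = 57.555 N and a = 57.555 / 19 = 3.0292 m/s².
Starting from rest over a distance of 10.9 m, v² = 2aL = 2 × 3.0292 × 10.9 = 66.0366, so v = 8.1263 m/s.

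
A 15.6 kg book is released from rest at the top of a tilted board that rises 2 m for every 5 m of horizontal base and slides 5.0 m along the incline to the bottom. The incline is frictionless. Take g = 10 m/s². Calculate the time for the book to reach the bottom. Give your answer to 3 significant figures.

1.64 s

The weight component along the incline is mg sin 21.80° = 57.937 N and the normal force is N = mg cos 21.80° = 144.842 N.
With no friction, a = g sin 21.80° = 3.7139 m/s².
Starting from rest, L = ½at², so t = √(2L/a) = √(2 × 5.0 / 3.7139) = 1.6409 s.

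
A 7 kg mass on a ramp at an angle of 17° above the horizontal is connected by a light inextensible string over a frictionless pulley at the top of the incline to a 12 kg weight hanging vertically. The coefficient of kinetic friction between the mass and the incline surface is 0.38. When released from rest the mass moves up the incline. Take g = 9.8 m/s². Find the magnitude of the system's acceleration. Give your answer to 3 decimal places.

3.822 m/s²

For the mass on the incline: the weight component along the slope is m₁g sin 17° = 7 × 9.8 × 0.2924 = 20.059 N and the normal force is N = m₁g cos 17° = 65.603 N.
Kinetic friction opposes the mass's motion up the incline: f = μN = 0.38 × 65.603 = 24.929 N acting down the slope.
Newton's second law for the mass (up-slope positive): T − 20.059 − 24.929 = 7 a. For the hanging weight (downward positive): 12 × 9.8 − T = 12 a.
Adding the two equations eliminates T: 72.612 = 19 a, so a = 3.8217 m/s².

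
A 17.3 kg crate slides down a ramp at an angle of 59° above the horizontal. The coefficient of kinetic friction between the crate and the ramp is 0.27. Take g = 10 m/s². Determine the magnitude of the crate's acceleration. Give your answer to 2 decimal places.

7.18 m/s²

Resolving the weight along the incline: the component pulling the crate down the slope is mg sin 59° = 17.3 × 10 × 0.8572 = 148.296 N, and the normal force is N = mg cos 59° = 17.3 × 10 × 0.5150 = 89.095 N.
Kinetic friction acts up the slope with magnitude f = μN = 0.27 × 89.095 = 24.056 N.
Net force along the incline is 148.296 − 24.056 = 124.240 N, so a = 124.240 / 17.3 = 7.1815 m/s².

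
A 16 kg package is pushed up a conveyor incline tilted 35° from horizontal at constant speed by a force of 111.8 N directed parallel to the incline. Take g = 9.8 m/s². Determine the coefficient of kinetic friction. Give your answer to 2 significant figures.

0.17

At constant speed ΣF = 0 along the incline. The applied 111.8 N acts up the slope; the weight component mg sin 35° = 89.937 N and kinetic friction μN both act down the slope.
So 111.8 = 89.937 + μ × 128.443, giving μ = (111.8 − 89.937) / 128.443 = 0.1702.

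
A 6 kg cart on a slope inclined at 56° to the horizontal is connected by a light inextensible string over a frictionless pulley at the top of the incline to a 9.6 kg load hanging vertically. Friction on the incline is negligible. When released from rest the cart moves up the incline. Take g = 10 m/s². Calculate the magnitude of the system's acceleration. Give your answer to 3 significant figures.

2.97 m/s²

For the cart on the incline: the weight component along the slope is m₁g sin 56° = 6 × 10 × 0.8290 = 49.740 N and the normal force is N = m₁g cos 56° = 33.552 N.
Newton's second law for the cart (up-slope positive): T − 49.740 = 6 a. For the hanging load (downward positive): 9.6 × 10 − T = 9.6 a.
Adding the two equations eliminates T: 46.260 = 15.6 a, so a = 2.9654 m/s².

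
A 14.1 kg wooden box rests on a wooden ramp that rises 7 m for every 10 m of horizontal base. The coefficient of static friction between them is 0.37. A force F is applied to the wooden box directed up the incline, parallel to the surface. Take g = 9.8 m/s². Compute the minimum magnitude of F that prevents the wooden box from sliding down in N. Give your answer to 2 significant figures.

The normal force is N = mg cos 34.99° = 113.201 N. With F at its minimum the wooden box is on the verge of sliding down, so static friction is at its maximum μ_s N = 0.37 × 113.201 = 41.884 N and acts up the slope.
Equilibrium along the incline: F + μ_s N = mg sin 34.99°, so F = 79.241 − 41.884 = 37.357 N.

37 N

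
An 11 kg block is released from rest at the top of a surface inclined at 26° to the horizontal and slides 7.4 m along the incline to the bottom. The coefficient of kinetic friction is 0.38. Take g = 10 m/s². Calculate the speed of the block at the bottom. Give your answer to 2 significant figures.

3.8 m/s

The weight component along the incline is mg sin 26° = 48.221 N and the normal force is N = mg cos 26° = 98.867 N.
Friction up the slope is f = μN = 0.38 × 98.867 = 37.569 N, so the net downslope force is 48.221 − 37.569 = 10.652 N and a = 10.652 / 11 = 0.9684 m/s².
Starting from rest over a distance of 7.4 m, v² = 2aL = 2 × 0.9684 × 7.4 = 14.3323, so v = 3.7858 m/s.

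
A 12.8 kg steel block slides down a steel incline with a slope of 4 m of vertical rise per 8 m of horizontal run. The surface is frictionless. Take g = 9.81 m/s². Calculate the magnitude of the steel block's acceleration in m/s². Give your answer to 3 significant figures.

4.39 m/s²

Resolving the weight along the incline: the component pulling the steel block down the slope is mg sin 26.57° = 12.8 × 9.81 × 0.4472 = 56.154 N, and the normal force is N = mg cos 26.57° = 12.8 × 9.81 × 0.8944 = 112.308 N.
With no friction the net force along the incline is 56.154 N, so a = g sin 26.57° = 56.154 / 12.8 = 4.3870 m/s².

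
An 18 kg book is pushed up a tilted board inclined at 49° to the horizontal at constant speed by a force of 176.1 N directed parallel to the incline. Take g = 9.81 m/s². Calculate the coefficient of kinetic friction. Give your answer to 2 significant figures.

0.37

At constant speed ΣF = 0 along the incline. The applied 176.1 N acts up the slope; the weight component mg sin 49° = 133.267 N and kinetic friction μN both act down the slope.
So 176.1 = 133.267 + μ × 115.847, giving μ = (176.1 − 133.267) / 115.847 = 0.3697.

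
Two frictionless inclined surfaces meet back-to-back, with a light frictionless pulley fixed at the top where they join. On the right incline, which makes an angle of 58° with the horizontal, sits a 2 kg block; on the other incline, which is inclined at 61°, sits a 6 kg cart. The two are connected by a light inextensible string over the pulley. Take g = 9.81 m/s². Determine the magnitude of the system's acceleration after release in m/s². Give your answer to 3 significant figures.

4.36 m/s²

Resolve each weight along its own incline: the 2 kg mass has component 2 × 9.81 × sin 58° = 16.639 N down its slope, and the 6 kg mass has 6 × 9.81 × sin 61° = 51.480 N down its slope.
The 6 kg side's 51.480 N exceeds the other side's 16.639 N, so that mass slides down and the 2 kg mass slides up. Taking that direction as positive, Newton's second law for the whole system gives 51.480 − 16.639 = (2 + 6) a, so a = 34.841 / 8 = 4.3551 m/s².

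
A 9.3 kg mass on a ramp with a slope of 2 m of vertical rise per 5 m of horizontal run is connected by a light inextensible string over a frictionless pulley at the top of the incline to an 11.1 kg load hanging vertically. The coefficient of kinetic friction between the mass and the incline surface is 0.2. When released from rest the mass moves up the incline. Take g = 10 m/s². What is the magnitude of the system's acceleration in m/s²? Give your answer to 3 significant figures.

For the mass on the incline: the weight component along the slope is m₁g sin 21.80° = 9.3 × 10 × 0.3714 = 34.540 N and the normal force is N = m₁g cos 21.80° = 86.348 N.
Kinetic friction opposes the mass's motion up the incline: f = μN = 0.2 × 86.348 = 17.270 N acting down the slope.
Newton's second law for the mass (up-slope positive): T − 34.540 − 17.270 = 9.3 a. For the hanging load (downward positive): 11.1 × 10 − T = 11.1 a.
Adding the two equations eliminates T: 59.190 = 20.4 a, so a = 2.9015 m/s².

2.90 m/s²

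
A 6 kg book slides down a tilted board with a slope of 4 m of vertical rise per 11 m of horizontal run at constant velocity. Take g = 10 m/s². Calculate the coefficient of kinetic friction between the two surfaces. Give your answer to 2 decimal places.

0.36

At constant velocity the net force along the incline is zero: mg sin 19.98° = μ mg cos 19.98°.
So μ = tan 19.98° = 0.3417 / 0.9398 = 0.3636.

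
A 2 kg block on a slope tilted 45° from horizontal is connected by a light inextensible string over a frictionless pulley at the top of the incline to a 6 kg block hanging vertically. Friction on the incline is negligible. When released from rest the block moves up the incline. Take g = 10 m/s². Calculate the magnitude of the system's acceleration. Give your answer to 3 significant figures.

For the block on the incline: the weight component along the slope is m₁g sin 45° = 2 × 10 × 0.7071 = 14.142 N and the normal force is N = m₁g cos 45° = 14.142 N.
Newton's second law for the block (up-slope positive): T − 14.142 = 2 a. For the hanging block (downward positive): 6 × 10 − T = 6 a.
Adding the two equations eliminates T: 45.858 = 8 a, so a = 5.7322 m/s².

5.73 m/s²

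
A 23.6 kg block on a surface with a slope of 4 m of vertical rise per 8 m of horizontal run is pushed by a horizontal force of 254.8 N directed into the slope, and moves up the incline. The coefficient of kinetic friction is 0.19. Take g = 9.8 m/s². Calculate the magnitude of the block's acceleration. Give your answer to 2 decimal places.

The horizontal push has components F cos 26.57° = 254.8 × 0.8944 = 227.893 N up the incline and F sin 26.57° = 254.8 × 0.4472 = 113.947 N pressing into the surface.
The normal force is therefore N = mg cos 26.57° + F sin 26.57° = 206.857 + 113.947 = 320.804 N, and kinetic friction down the slope is μN = 0.19 × 320.804 = 60.953 N.
Along the incline: F cos 26.57° − mg sin 26.57° − μN = ma, so 227.893 − 103.428 − 60.953 = 23.6 a, giving a = 2.6912 m/s².

2.69 m/s²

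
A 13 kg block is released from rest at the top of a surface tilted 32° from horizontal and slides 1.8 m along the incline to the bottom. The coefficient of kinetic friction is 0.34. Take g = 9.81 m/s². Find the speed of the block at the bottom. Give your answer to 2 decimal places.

2.92 m/s

The weight component along the incline is mg sin 32° = 67.581 N and the normal force is N = mg cos 32° = 108.152 N.
Friction up the slope is f = μN = 0.34 × 108.152 = 36.772 N, so the net downslope force is 67.581 − 36.772 = 30.809 N and a = 30.809 / 13 = 2.3699 m/s².
Starting from rest over a distance of 1.8 m, v² = 2aL = 2 × 2.3699 × 1.8 = 8.5316, so v = 2.9209 m/s.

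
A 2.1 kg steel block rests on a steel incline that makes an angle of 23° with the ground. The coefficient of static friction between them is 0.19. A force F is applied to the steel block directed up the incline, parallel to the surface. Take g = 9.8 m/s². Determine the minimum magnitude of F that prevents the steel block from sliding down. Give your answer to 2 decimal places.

4.44 N

The normal force is N = mg cos 23° = 18.944 N. With F at its minimum the steel block is on the verge of sliding down, so static friction is at its maximum μ_s N = 0.19 × 18.944 = 3.599 N and acts up the slope.
Equilibrium along the incline: F + μ_s N = mg sin 23°, so F = 8.041 − 3.599 = 4.442 N.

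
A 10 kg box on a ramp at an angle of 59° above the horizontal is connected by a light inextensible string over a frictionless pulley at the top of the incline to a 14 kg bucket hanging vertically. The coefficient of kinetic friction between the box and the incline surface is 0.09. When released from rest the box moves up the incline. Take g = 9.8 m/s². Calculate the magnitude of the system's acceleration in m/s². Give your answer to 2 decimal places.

2.03 m/s²

For the box on the incline: the weight component along the slope is m₁g sin 59° = 10 × 9.8 × 0.8572 = 84.006 N and the normal force is N = m₁g cos 59° = 50.474 N.
Kinetic friction opposes the box's motion up the incline: f = μN = 0.09 × 50.474 = 4.543 N acting down the slope.
Newton's second law for the box (up-slope positive): T − 84.006 − 4.543 = 10 a. For the hanging bucket (downward positive): 14 × 9.8 − T = 14 a.
Adding the two equations eliminates T: 48.651 = 24 a, so a = 2.0271 m/s².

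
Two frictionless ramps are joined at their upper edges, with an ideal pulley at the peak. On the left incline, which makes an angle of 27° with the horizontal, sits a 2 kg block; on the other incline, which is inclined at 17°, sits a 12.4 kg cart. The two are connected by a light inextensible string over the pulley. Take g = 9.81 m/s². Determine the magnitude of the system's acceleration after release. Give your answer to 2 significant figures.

Resolve each weight along its own incline: the 2 kg mass has component 2 × 9.81 × sin 27° = 8.907 N down its slope, and the 12.4 kg mass has 12.4 × 9.81 × sin 17° = 35.565 N down its slope.
The 12.4 kg side's 35.565 N exceeds the other side's 8.907 N, so that mass slides down and the 2 kg mass slides up. Taking that direction as positive, Newton's second law for the whole system gives 35.565 − 8.907 = (2 + 12.4) a, so a = 26.658 / 14.4 = 1.8513 m/s².

1.9 m/s²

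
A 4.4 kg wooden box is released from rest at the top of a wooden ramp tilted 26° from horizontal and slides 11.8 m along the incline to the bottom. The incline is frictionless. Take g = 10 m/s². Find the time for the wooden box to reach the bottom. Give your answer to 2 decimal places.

The weight component along the incline is mg sin 26° = 19.288 N and the normal force is N = mg cos 26° = 39.547 N.
With no friction, a = g sin 26° = 4.3837 m/s².
Starting from rest, L = ½at², so t = √(2L/a) = √(2 × 11.8 / 4.3837) = 2.3203 s.

2.32 s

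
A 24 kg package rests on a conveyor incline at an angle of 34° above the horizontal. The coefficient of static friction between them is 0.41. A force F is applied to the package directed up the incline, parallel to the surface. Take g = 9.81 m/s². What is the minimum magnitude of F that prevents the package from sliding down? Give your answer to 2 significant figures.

52 N

The normal force is N = mg cos 34° = 195.189 N. With F at its minimum the package is on the verge of sliding down, so static friction is at its maximum μ_s N = 0.41 × 195.189 = 80.027 N and acts up the slope.
Equilibrium along the incline: F + μ_s N = mg sin 34°, so F = 131.656 − 80.027 = 51.629 N.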